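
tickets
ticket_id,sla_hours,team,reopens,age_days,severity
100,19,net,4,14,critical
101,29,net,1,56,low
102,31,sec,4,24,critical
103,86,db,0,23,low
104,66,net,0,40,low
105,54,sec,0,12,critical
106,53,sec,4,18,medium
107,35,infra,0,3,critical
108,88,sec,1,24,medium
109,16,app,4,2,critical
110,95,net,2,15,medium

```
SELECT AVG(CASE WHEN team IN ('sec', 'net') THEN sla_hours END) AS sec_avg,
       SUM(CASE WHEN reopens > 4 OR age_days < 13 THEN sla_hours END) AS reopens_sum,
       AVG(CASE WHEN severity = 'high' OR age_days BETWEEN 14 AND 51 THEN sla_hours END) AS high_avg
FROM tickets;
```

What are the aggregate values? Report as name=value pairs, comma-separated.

sec_avg=54.375, reopens_sum=105, high_avg=62.5714285714

[sec_avg: team IN ('sec', 'net')]
ticket_id=100: ✓ → 19
ticket_id=101: ✓ → 29
ticket_id=102: ✓ → 31
ticket_id=103: ✗
ticket_id=104: ✓ → 66
ticket_id=105: ✓ → 54
ticket_id=106: ✓ → 53
ticket_id=107: ✗
ticket_id=108: ✓ → 88
ticket_id=109: ✗
ticket_id=110: ✓ → 95
sec_avg = (19 + 29 + 31 + 66 + 54 + 53 + 88 + 95) / 8 = 54.375
—
[reopens_sum: reopens > 4 OR age_days < 13]
ticket_id=100: ✗
ticket_id=101: ✗
ticket_id=102: ✗
ticket_id=103: ✗
ticket_id=104: ✗
ticket_id=105: ✓ → 54
ticket_id=106: ✗
ticket_id=107: ✓ → 35
ticket_id=108: ✗
ticket_id=109: ✓ → 16
ticket_id=110: ✗
reopens_sum = 54 + 35 + 16 = 105
—
[high_avg: severity = 'high' OR age_days BETWEEN 14 AND 51]
ticket_id=100: ✓ → 19
ticket_id=101: ✗
ticket_id=102: ✓ → 31
ticket_id=103: ✓ → 86
ticket_id=104: ✓ → 66
ticket_id=105: ✗
ticket_id=106: ✓ → 53
ticket_id=107: ✗
ticket_id=108: ✓ → 88
ticket_id=109: ✗
ticket_id=110: ✓ → 95
high_avg = (19 + 31 + 86 + 66 + 53 + 88 + 95) / 7 = 62.5714285714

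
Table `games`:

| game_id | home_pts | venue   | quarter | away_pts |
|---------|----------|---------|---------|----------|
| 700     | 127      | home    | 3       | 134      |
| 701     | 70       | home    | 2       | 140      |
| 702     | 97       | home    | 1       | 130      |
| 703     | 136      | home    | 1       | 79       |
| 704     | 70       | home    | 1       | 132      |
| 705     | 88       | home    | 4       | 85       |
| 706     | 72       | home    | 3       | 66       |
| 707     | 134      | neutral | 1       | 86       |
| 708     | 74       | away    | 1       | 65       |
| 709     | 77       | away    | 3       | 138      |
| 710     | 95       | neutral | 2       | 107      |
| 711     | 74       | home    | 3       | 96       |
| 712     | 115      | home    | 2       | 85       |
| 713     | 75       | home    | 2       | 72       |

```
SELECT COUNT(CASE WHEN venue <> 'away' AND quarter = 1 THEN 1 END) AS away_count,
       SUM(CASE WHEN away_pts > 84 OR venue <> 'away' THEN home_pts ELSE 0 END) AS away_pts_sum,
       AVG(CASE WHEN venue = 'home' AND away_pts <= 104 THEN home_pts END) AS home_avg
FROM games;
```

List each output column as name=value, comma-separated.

away_count=4, away_pts_sum=1230, home_avg=93.3333333333

[away_count: venue <> 'away' AND quarter = 1]
game_id=700: ✗
game_id=701: ✗
game_id=702: ✓ → 1
game_id=703: ✓ → 1
game_id=704: ✓ → 1
game_id=705: ✗
game_id=706: ✗
game_id=707: ✓ → 1
game_id=708: ✗
game_id=709: ✗
game_id=710: ✗
game_id=711: ✗
game_id=712: ✗
game_id=713: ✗
away_count = COUNT(1, 1, 1, 1) = 4
—
[away_pts_sum: away_pts > 84 OR venue <> 'away']
game_id=700: ✓ → 127
game_id=701: ✓ → 70
game_id=702: ✓ → 97
game_id=703: ✓ → 136
game_id=704: ✓ → 70
game_id=705: ✓ → 88
game_id=706: ✓ → 72
game_id=707: ✓ → 134
game_id=708: ✗
game_id=709: ✓ → 77
game_id=710: ✓ → 95
game_id=711: ✓ → 74
game_id=712: ✓ → 115
game_id=713: ✓ → 75
away_pts_sum = 127 + 70 + 97 + 136 + 70 + 88 + 72 + 134 + 77 + 95 + 74 + 115 + 75 = 1230
—
[home_avg: venue = 'home' AND away_pts <= 104]
game_id=700: ✗
game_id=701: ✗
game_id=702: ✗
game_id=703: ✓ → 136
game_id=704: ✗
game_id=705: ✓ → 88
game_id=706: ✓ → 72
game_id=707: ✗
game_id=708: ✗
game_id=709: ✗
game_id=710: ✗
game_id=711: ✓ → 74
game_id=712: ✓ → 115
game_id=713: ✓ → 75
home_avg = (136 + 88 + 72 + 74 + 115 + 75) / 6 = 93.3333333333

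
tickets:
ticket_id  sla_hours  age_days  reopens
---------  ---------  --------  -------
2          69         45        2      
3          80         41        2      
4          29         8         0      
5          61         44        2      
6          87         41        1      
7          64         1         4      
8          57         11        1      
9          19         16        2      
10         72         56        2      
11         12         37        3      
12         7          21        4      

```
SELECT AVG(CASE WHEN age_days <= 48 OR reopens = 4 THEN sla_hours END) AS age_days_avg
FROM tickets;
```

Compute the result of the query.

ticket_id=2: ✓ → 69
ticket_id=3: ✓ → 80
ticket_id=4: ✓ → 29
ticket_id=5: ✓ → 61
ticket_id=6: ✓ → 87
ticket_id=7: ✓ → 64
ticket_id=8: ✓ → 57
ticket_id=9: ✓ → 19
ticket_id=10: ✗
ticket_id=11: ✓ → 12
ticket_id=12: ✓ → 7
age_days_avg = (69 + 80 + 29 + 61 + 87 + 64 + 57 + 19 + 12 + 7) / 10 = 48.5

48.5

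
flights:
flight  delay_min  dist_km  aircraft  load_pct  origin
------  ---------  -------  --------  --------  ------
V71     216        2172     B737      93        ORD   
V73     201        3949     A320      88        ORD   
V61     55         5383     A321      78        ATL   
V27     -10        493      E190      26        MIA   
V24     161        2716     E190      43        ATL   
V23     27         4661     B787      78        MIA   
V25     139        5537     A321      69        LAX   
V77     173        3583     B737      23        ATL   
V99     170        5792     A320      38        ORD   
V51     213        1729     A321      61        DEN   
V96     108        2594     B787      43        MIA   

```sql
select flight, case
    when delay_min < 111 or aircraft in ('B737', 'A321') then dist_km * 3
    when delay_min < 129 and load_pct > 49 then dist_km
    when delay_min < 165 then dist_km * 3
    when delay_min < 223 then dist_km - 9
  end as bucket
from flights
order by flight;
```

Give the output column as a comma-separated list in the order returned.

13983, 8148, 16611, 1479, 5187, 16149, 6516, 3940, 10749, 7782, 5783

flight=V23: delay_min < 111 or aircraft in ('B737', 'A321') → 13983
flight=V24: delay_min < 165 → 8148
flight=V25: delay_min < 111 or aircraft in ('B737', 'A321') → 16611
flight=V27: delay_min < 111 or aircraft in ('B737', 'A321') → 1479
flight=V51: delay_min < 111 or aircraft in ('B737', 'A321') → 5187
flight=V61: delay_min < 111 or aircraft in ('B737', 'A321') → 16149
flight=V71: delay_min < 111 or aircraft in ('B737', 'A321') → 6516
flight=V73: delay_min < 223 → 3940
flight=V77: delay_min < 111 or aircraft in ('B737', 'A321') → 10749
flight=V96: delay_min < 111 or aircraft in ('B737', 'A321') → 7782
flight=V99: delay_min < 223 → 5783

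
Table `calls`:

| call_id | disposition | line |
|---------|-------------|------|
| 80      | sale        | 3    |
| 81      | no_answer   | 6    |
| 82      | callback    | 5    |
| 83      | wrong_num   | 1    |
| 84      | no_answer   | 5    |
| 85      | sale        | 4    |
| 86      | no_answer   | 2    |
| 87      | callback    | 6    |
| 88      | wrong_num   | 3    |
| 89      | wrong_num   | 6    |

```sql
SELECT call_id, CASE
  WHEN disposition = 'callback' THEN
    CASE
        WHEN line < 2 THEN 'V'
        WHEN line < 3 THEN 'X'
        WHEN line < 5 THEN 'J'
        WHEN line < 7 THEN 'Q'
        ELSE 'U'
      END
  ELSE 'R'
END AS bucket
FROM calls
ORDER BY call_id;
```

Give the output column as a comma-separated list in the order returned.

call_id=80: disposition='sale' → outer ELSE → R
call_id=81: disposition='no_answer' → outer ELSE → R
call_id=82: disposition='callback' → inner[line < 7] → Q
call_id=83: disposition='wrong_num' → outer ELSE → R
call_id=84: disposition='no_answer' → outer ELSE → R
call_id=85: disposition='sale' → outer ELSE → R
call_id=86: disposition='no_answer' → outer ELSE → R
call_id=87: disposition='callback' → inner[line < 7] → Q
call_id=88: disposition='wrong_num' → outer ELSE → R
call_id=89: disposition='wrong_num' → outer ELSE → R

R, R, Q, R, R, R, R, Q, R, R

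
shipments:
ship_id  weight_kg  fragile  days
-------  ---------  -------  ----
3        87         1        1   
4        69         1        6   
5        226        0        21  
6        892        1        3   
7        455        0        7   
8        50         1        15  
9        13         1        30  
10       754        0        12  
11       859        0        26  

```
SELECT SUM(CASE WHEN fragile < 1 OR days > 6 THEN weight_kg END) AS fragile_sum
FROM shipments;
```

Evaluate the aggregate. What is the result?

ship_id=3: ✗
ship_id=4: ✗
ship_id=5: ✓ → 226
ship_id=6: ✗
ship_id=7: ✓ → 455
ship_id=8: ✓ → 50
ship_id=9: ✓ → 13
ship_id=10: ✓ → 754
ship_id=11: ✓ → 859
fragile_sum = 226 + 455 + 50 + 13 + 754 + 859 = 2357

2357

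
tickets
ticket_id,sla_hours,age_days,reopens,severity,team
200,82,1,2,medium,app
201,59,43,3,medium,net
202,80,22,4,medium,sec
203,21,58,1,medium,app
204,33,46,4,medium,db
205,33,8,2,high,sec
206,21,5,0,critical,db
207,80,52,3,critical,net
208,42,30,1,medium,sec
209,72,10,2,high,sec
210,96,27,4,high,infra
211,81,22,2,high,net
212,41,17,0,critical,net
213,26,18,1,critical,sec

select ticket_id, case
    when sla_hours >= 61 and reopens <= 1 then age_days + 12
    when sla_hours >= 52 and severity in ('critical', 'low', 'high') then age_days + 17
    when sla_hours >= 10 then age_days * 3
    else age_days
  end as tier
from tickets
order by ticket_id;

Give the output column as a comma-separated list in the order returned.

3, 129, 66, 174, 138, 24, 15, 69, 90, 27, 44, 39, 51, 54

ticket_id=200: sla_hours >= 10 → 3
ticket_id=201: sla_hours >= 10 → 129
ticket_id=202: sla_hours >= 10 → 66
ticket_id=203: sla_hours >= 10 → 174
ticket_id=204: sla_hours >= 10 → 138
ticket_id=205: sla_hours >= 10 → 24
ticket_id=206: sla_hours >= 10 → 15
ticket_id=207: sla_hours >= 52 and severity in ('critical', 'low', 'high') → 69
ticket_id=208: sla_hours >= 10 → 90
ticket_id=209: sla_hours >= 52 and severity in ('critical', 'low', 'high') → 27
ticket_id=210: sla_hours >= 52 and severity in ('critical', 'low', 'high') → 44
ticket_id=211: sla_hours >= 52 and severity in ('critical', 'low', 'high') → 39
ticket_id=212: sla_hours >= 10 → 51
ticket_id=213: sla_hours >= 10 → 54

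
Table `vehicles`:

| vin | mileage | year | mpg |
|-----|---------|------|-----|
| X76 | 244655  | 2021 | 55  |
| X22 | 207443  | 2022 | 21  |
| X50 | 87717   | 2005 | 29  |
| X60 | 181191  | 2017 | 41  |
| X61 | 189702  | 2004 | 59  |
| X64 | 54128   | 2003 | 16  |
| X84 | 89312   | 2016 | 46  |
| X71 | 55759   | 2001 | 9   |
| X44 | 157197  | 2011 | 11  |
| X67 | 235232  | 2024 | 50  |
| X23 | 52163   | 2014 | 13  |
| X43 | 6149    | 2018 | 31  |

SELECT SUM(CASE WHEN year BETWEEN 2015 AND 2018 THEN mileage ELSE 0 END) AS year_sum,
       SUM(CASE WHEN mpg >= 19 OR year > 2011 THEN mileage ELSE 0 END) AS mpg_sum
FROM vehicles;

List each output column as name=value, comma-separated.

year_sum=276652, mpg_sum=1293564

[year_sum: year BETWEEN 2015 AND 2018]
vin=X76: ✗
vin=X22: ✗
vin=X50: ✗
vin=X60: ✓ → 181191
vin=X61: ✗
vin=X64: ✗
vin=X84: ✓ → 89312
vin=X71: ✗
vin=X44: ✗
vin=X67: ✗
vin=X23: ✗
vin=X43: ✓ → 6149
year_sum = 181191 + 89312 + 6149 = 276652
—
[mpg_sum: mpg >= 19 OR year > 2011]
vin=X76: ✓ → 244655
vin=X22: ✓ → 207443
vin=X50: ✓ → 87717
vin=X60: ✓ → 181191
vin=X61: ✓ → 189702
vin=X64: ✗
vin=X84: ✓ → 89312
vin=X71: ✗
vin=X44: ✗
vin=X67: ✓ → 235232
vin=X23: ✓ → 52163
vin=X43: ✓ → 6149
mpg_sum = 244655 + 207443 + 87717 + 181191 + 189702 + 89312 + 235232 + 52163 + 6149 = 1293564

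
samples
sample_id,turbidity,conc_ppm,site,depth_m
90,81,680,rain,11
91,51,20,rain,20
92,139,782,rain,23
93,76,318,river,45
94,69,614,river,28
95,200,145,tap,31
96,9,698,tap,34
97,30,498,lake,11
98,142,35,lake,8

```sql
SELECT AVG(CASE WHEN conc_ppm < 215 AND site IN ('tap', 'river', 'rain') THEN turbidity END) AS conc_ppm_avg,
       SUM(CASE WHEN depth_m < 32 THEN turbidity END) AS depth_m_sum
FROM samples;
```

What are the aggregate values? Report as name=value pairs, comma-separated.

[conc_ppm_avg: conc_ppm < 215 AND site IN ('tap', 'river', 'rain')]
sample_id=90: ✗
sample_id=91: ✓ → 51
sample_id=92: ✗
sample_id=93: ✗
sample_id=94: ✗
sample_id=95: ✓ → 200
sample_id=96: ✗
sample_id=97: ✗
sample_id=98: ✗
conc_ppm_avg = (51 + 200) / 2 = 125.5
—
[depth_m_sum: depth_m < 32]
sample_id=90: ✓ → 81
sample_id=91: ✓ → 51
sample_id=92: ✓ → 139
sample_id=93: ✗
sample_id=94: ✓ → 69
sample_id=95: ✓ → 200
sample_id=96: ✗
sample_id=97: ✓ → 30
sample_id=98: ✓ → 142
depth_m_sum = 81 + 51 + 139 + 69 + 200 + 30 + 142 = 712

conc_ppm_avg=125.5, depth_m_sum=712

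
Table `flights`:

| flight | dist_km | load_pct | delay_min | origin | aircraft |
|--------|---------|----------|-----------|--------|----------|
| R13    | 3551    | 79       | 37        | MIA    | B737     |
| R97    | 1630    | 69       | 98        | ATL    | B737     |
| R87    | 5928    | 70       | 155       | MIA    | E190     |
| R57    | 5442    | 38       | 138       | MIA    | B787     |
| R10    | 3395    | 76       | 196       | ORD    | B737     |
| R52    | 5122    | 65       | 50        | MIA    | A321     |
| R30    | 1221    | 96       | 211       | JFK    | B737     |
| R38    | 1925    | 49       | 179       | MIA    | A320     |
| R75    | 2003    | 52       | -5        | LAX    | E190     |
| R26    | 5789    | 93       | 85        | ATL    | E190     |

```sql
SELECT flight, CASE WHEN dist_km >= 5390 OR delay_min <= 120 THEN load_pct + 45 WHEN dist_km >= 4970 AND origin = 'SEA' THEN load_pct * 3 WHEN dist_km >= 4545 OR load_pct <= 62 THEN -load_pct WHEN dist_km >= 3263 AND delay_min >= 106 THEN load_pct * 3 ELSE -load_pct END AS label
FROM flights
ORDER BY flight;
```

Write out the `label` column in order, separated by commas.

228, 124, 138, -96, -49, 110, 83, 97, 115, 114

flight=R10: dist_km >= 3263 AND delay_min >= 106 → 228
flight=R13: dist_km >= 5390 OR delay_min <= 120 → 124
flight=R26: dist_km >= 5390 OR delay_min <= 120 → 138
flight=R30: ELSE → -96
flight=R38: dist_km >= 4545 OR load_pct <= 62 → -49
flight=R52: dist_km >= 5390 OR delay_min <= 120 → 110
flight=R57: dist_km >= 5390 OR delay_min <= 120 → 83
flight=R75: dist_km >= 5390 OR delay_min <= 120 → 97
flight=R87: dist_km >= 5390 OR delay_min <= 120 → 115
flight=R97: dist_km >= 5390 OR delay_min <= 120 → 114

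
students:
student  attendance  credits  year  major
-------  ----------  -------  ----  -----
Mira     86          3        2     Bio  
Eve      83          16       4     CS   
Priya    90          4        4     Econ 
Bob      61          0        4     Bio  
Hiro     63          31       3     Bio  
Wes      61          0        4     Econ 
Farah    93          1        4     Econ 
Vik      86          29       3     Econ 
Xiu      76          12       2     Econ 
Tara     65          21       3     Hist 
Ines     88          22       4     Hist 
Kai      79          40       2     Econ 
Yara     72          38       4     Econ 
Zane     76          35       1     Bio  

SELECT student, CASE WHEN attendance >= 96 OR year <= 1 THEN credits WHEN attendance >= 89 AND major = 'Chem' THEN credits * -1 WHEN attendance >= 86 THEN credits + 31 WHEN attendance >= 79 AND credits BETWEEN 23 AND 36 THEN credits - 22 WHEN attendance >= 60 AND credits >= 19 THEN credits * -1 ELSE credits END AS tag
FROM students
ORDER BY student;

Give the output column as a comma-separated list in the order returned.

0, 16, 32, -31, 53, -40, 34, 35, -21, 60, 0, 12, -38, 35

student=Bob: ELSE → 0
student=Eve: ELSE → 16
student=Farah: attendance >= 86 → 32
student=Hiro: attendance >= 60 AND credits >= 19 → -31
student=Ines: attendance >= 86 → 53
student=Kai: attendance >= 60 AND credits >= 19 → -40
student=Mira: attendance >= 86 → 34
student=Priya: attendance >= 86 → 35
student=Tara: attendance >= 60 AND credits >= 19 → -21
student=Vik: attendance >= 86 → 60
student=Wes: ELSE → 0
student=Xiu: ELSE → 12
student=Yara: attendance >= 60 AND credits >= 19 → -38
student=Zane: attendance >= 96 OR year <= 1 → 35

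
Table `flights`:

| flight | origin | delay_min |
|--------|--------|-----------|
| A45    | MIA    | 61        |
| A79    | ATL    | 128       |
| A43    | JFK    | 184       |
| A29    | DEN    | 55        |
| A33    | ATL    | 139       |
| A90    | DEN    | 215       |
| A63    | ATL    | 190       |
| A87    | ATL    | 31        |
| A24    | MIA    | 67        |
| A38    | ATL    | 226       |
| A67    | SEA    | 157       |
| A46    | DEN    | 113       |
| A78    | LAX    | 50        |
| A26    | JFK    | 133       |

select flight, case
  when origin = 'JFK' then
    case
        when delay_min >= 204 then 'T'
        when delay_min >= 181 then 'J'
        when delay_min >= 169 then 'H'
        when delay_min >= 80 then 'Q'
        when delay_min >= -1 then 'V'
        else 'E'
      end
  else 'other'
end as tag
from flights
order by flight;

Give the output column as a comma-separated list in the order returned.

other, Q, other, other, other, J, other, other, other, other, other, other, other, other

flight=A24: origin='MIA' → outer ELSE → other
flight=A26: origin='JFK' → inner[delay_min >= 80] → Q
flight=A29: origin='DEN' → outer ELSE → other
flight=A33: origin='ATL' → outer ELSE → other
flight=A38: origin='ATL' → outer ELSE → other
flight=A43: origin='JFK' → inner[delay_min >= 181] → J
flight=A45: origin='MIA' → outer ELSE → other
flight=A46: origin='DEN' → outer ELSE → other
flight=A63: origin='ATL' → outer ELSE → other
flight=A67: origin='SEA' → outer ELSE → other
flight=A78: origin='LAX' → outer ELSE → other
flight=A79: origin='ATL' → outer ELSE → other
flight=A87: origin='ATL' → outer ELSE → other
flight=A90: origin='DEN' → outer ELSE → other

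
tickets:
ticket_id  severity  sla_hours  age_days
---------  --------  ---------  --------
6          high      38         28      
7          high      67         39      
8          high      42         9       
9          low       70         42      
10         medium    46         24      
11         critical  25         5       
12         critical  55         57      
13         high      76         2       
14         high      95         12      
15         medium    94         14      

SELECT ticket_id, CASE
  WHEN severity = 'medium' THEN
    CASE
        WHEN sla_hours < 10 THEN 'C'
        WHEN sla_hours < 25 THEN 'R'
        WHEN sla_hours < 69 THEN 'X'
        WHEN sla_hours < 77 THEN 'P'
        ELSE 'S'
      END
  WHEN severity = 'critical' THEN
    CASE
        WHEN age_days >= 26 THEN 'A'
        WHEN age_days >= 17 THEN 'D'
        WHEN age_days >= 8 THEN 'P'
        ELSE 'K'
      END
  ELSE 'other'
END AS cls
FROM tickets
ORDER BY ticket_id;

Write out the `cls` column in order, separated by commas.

ticket_id=6: severity='high' → outer ELSE → other
ticket_id=7: severity='high' → outer ELSE → other
ticket_id=8: severity='high' → outer ELSE → other
ticket_id=9: severity='low' → outer ELSE → other
ticket_id=10: severity='medium' → inner[sla_hours < 69] → X
ticket_id=11: severity='critical' → inner[ELSE] → K
ticket_id=12: severity='critical' → inner[age_days >= 26] → A
ticket_id=13: severity='high' → outer ELSE → other
ticket_id=14: severity='high' → outer ELSE → other
ticket_id=15: severity='medium' → inner[ELSE] → S

other, other, other, other, X, K, A, other, other, S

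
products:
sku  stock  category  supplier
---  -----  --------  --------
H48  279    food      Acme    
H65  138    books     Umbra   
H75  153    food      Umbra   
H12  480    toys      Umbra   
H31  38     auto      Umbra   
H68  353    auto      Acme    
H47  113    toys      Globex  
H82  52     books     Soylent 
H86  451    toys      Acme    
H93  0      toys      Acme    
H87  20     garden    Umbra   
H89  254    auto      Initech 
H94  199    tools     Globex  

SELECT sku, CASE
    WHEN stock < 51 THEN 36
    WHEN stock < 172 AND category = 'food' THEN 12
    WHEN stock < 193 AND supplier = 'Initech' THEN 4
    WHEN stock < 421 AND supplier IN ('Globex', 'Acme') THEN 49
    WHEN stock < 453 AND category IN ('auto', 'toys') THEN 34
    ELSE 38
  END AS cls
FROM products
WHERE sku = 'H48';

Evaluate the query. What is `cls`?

sku = H48: stock=279, category=food, supplier=Acme.
stock < 51 → false
stock < 172 AND category = 'food' → false
stock < 193 AND supplier = 'Initech' → false
stock < 421 AND supplier IN ('Globex', 'Acme') → true → 49

49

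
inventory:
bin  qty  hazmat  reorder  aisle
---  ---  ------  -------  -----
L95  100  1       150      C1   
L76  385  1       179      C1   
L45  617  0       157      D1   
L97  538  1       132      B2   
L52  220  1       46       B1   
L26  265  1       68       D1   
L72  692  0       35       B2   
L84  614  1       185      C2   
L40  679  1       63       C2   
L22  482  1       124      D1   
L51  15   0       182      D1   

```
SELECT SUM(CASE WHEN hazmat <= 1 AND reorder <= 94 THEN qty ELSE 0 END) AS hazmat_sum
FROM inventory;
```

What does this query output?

bin=L95: ✗
bin=L76: ✗
bin=L45: ✗
bin=L97: ✗
bin=L52: ✓ → 220
bin=L26: ✓ → 265
bin=L72: ✓ → 692
bin=L84: ✗
bin=L40: ✓ → 679
bin=L22: ✗
bin=L51: ✗
hazmat_sum = 220 + 265 + 692 + 679 = 1856

1856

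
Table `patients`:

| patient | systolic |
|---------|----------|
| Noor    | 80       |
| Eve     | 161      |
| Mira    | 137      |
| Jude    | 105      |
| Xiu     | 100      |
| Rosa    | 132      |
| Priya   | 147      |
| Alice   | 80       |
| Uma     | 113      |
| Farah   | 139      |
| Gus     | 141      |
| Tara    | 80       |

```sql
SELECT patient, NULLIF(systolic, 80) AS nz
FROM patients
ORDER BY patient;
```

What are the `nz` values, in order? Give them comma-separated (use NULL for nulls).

NULL, 161, 139, 141, 105, 137, NULL, 147, 132, NULL, 113, 100

patient=Alice: systolic=80 vs 80: equal → NULL
patient=Eve: systolic=161 vs 80: differ → 161
patient=Farah: systolic=139 vs 80: differ → 139
patient=Gus: systolic=141 vs 80: differ → 141
patient=Jude: systolic=105 vs 80: differ → 105
patient=Mira: systolic=137 vs 80: differ → 137
patient=Noor: systolic=80 vs 80: equal → NULL
patient=Priya: systolic=147 vs 80: differ → 147
patient=Rosa: systolic=132 vs 80: differ → 132
patient=Tara: systolic=80 vs 80: equal → NULL
patient=Uma: systolic=113 vs 80: differ → 113
patient=Xiu: systolic=100 vs 80: differ → 100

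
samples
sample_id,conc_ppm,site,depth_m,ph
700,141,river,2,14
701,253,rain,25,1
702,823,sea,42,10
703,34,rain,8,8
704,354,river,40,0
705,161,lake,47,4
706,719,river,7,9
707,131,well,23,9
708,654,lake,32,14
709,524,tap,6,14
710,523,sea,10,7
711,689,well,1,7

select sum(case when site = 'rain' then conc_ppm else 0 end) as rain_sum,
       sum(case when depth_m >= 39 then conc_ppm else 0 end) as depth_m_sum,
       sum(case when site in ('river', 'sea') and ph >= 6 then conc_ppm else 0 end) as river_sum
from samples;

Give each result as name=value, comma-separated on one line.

rain_sum=287, depth_m_sum=1338, river_sum=2206

[rain_sum: site = 'rain']
sample_id=700: ✗
sample_id=701: ✓ → 253
sample_id=702: ✗
sample_id=703: ✓ → 34
sample_id=704: ✗
sample_id=705: ✗
sample_id=706: ✗
sample_id=707: ✗
sample_id=708: ✗
sample_id=709: ✗
sample_id=710: ✗
sample_id=711: ✗
rain_sum = 253 + 34 = 287
—
[depth_m_sum: depth_m >= 39]
sample_id=700: ✗
sample_id=701: ✗
sample_id=702: ✓ → 823
sample_id=703: ✗
sample_id=704: ✓ → 354
sample_id=705: ✓ → 161
sample_id=706: ✗
sample_id=707: ✗
sample_id=708: ✗
sample_id=709: ✗
sample_id=710: ✗
sample_id=711: ✗
depth_m_sum = 823 + 354 + 161 = 1338
—
[river_sum: site in ('river', 'sea') and ph >= 6]
sample_id=700: ✓ → 141
sample_id=701: ✗
sample_id=702: ✓ → 823
sample_id=703: ✗
sample_id=704: ✗
sample_id=705: ✗
sample_id=706: ✓ → 719
sample_id=707: ✗
sample_id=708: ✗
sample_id=709: ✗
sample_id=710: ✓ → 523
sample_id=711: ✗
river_sum = 141 + 823 + 719 + 523 = 2206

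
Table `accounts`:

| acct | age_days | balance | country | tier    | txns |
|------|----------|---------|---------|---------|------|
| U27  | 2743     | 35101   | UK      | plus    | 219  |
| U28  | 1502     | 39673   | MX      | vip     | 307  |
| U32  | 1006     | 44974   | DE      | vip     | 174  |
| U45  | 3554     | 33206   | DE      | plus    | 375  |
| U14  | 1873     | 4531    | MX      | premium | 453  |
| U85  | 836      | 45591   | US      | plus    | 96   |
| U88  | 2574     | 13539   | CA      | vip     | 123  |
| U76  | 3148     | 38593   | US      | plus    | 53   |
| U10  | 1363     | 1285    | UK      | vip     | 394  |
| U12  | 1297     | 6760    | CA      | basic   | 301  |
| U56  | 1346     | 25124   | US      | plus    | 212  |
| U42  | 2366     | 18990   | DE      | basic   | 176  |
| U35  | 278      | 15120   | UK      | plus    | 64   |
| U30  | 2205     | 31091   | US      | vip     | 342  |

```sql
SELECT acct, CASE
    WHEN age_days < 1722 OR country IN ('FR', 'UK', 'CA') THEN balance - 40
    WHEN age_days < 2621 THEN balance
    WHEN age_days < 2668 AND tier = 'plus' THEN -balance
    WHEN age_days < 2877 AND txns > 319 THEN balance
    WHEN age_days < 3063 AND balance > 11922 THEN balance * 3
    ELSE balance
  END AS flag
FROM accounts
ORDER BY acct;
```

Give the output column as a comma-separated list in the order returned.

1245, 6720, 4531, 35061, 39633, 31091, 44934, 15080, 18990, 33206, 25084, 38593, 45551, 13499

acct=U10: age_days < 1722 OR country IN ('FR', 'UK', 'CA') → 1245
acct=U12: age_days < 1722 OR country IN ('FR', 'UK', 'CA') → 6720
acct=U14: age_days < 2621 → 4531
acct=U27: age_days < 1722 OR country IN ('FR', 'UK', 'CA') → 35061
acct=U28: age_days < 1722 OR country IN ('FR', 'UK', 'CA') → 39633
acct=U30: age_days < 2621 → 31091
acct=U32: age_days < 1722 OR country IN ('FR', 'UK', 'CA') → 44934
acct=U35: age_days < 1722 OR country IN ('FR', 'UK', 'CA') → 15080
acct=U42: age_days < 2621 → 18990
acct=U45: ELSE → 33206
acct=U56: age_days < 1722 OR country IN ('FR', 'UK', 'CA') → 25084
acct=U76: ELSE → 38593
acct=U85: age_days < 1722 OR country IN ('FR', 'UK', 'CA') → 45551
acct=U88: age_days < 1722 OR country IN ('FR', 'UK', 'CA') → 13499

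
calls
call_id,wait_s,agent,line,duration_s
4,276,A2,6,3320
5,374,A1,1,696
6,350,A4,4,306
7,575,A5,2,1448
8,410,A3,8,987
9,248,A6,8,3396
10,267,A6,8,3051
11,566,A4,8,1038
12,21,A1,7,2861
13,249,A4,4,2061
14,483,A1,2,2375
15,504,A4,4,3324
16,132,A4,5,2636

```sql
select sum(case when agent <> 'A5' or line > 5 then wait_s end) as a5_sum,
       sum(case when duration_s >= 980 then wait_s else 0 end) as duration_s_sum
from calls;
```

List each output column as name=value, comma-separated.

[a5_sum: agent <> 'A5' or line > 5]
call_id=4: ✓ → 276
call_id=5: ✓ → 374
call_id=6: ✓ → 350
call_id=7: ✗
call_id=8: ✓ → 410
call_id=9: ✓ → 248
call_id=10: ✓ → 267
call_id=11: ✓ → 566
call_id=12: ✓ → 21
call_id=13: ✓ → 249
call_id=14: ✓ → 483
call_id=15: ✓ → 504
call_id=16: ✓ → 132
a5_sum = 276 + 374 + 350 + 410 + 248 + 267 + 566 + 21 + 249 + 483 + 504 + 132 = 3880
—
[duration_s_sum: duration_s >= 980]
call_id=4: ✓ → 276
call_id=5: ✗
call_id=6: ✗
call_id=7: ✓ → 575
call_id=8: ✓ → 410
call_id=9: ✓ → 248
call_id=10: ✓ → 267
call_id=11: ✓ → 566
call_id=12: ✓ → 21
call_id=13: ✓ → 249
call_id=14: ✓ → 483
call_id=15: ✓ → 504
call_id=16: ✓ → 132
duration_s_sum = 276 + 575 + 410 + 248 + 267 + 566 + 21 + 249 + 483 + 504 + 132 = 3731

a5_sum=3880, duration_s_sum=3731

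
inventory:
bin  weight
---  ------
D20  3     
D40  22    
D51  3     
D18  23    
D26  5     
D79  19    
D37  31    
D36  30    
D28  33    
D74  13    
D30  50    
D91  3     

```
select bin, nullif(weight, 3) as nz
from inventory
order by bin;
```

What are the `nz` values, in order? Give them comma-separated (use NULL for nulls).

23, NULL, 5, 33, 50, 30, 31, 22, NULL, 13, 19, NULL

bin=D18: weight=23 vs 3: differ → 23
bin=D20: weight=3 vs 3: equal → NULL
bin=D26: weight=5 vs 3: differ → 5
bin=D28: weight=33 vs 3: differ → 33
bin=D30: weight=50 vs 3: differ → 50
bin=D36: weight=30 vs 3: differ → 30
bin=D37: weight=31 vs 3: differ → 31
bin=D40: weight=22 vs 3: differ → 22
bin=D51: weight=3 vs 3: equal → NULL
bin=D74: weight=13 vs 3: differ → 13
bin=D79: weight=19 vs 3: differ → 19
bin=D91: weight=3 vs 3: equal → NULL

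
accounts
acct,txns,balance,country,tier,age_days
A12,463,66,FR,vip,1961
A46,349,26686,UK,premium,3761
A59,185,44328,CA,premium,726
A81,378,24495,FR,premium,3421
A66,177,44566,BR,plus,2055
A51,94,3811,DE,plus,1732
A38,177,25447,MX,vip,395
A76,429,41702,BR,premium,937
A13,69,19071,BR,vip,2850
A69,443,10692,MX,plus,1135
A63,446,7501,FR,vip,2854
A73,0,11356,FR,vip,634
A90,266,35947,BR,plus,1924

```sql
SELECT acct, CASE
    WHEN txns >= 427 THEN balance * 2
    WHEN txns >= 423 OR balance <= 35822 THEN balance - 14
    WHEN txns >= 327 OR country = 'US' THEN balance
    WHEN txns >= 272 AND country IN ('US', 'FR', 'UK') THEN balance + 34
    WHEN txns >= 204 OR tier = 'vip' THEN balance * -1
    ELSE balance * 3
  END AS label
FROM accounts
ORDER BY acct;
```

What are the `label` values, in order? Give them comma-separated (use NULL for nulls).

acct=A12: txns >= 427 → 132
acct=A13: txns >= 423 OR balance <= 35822 → 19057
acct=A38: txns >= 423 OR balance <= 35822 → 25433
acct=A46: txns >= 423 OR balance <= 35822 → 26672
acct=A51: txns >= 423 OR balance <= 35822 → 3797
acct=A59: ELSE → 132984
acct=A63: txns >= 427 → 15002
acct=A66: ELSE → 133698
acct=A69: txns >= 427 → 21384
acct=A73: txns >= 423 OR balance <= 35822 → 11342
acct=A76: txns >= 427 → 83404
acct=A81: txns >= 423 OR balance <= 35822 → 24481
acct=A90: txns >= 204 OR tier = 'vip' → -35947

132, 19057, 25433, 26672, 3797, 132984, 15002, 133698, 21384, 11342, 83404, 24481, -35947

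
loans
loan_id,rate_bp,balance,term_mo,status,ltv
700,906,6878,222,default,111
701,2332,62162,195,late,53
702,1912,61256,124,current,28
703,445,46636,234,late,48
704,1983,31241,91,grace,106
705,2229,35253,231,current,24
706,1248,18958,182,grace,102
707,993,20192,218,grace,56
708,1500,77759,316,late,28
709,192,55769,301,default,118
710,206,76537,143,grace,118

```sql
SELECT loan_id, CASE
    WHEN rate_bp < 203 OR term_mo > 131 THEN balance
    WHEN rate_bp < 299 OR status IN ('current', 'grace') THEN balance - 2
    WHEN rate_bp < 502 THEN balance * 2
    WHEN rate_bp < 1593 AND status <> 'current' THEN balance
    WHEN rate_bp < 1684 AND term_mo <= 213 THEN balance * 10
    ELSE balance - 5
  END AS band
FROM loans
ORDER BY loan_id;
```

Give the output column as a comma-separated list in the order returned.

loan_id=700: rate_bp < 203 OR term_mo > 131 → 6878
loan_id=701: rate_bp < 203 OR term_mo > 131 → 62162
loan_id=702: rate_bp < 299 OR status IN ('current', 'grace') → 61254
loan_id=703: rate_bp < 203 OR term_mo > 131 → 46636
loan_id=704: rate_bp < 299 OR status IN ('current', 'grace') → 31239
loan_id=705: rate_bp < 203 OR term_mo > 131 → 35253
loan_id=706: rate_bp < 203 OR term_mo > 131 → 18958
loan_id=707: rate_bp < 203 OR term_mo > 131 → 20192
loan_id=708: rate_bp < 203 OR term_mo > 131 → 77759
loan_id=709: rate_bp < 203 OR term_mo > 131 → 55769
loan_id=710: rate_bp < 203 OR term_mo > 131 → 76537

6878, 62162, 61254, 46636, 31239, 35253, 18958, 20192, 77759, 55769, 76537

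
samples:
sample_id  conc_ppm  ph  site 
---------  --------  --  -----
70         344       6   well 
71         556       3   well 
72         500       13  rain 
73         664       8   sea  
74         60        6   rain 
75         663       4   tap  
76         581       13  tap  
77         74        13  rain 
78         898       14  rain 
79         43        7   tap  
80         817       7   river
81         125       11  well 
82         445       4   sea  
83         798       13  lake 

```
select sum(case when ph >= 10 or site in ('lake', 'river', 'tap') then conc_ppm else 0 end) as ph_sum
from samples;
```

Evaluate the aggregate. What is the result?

4499

sample_id=70: ✗
sample_id=71: ✗
sample_id=72: ✓ → 500
sample_id=73: ✗
sample_id=74: ✗
sample_id=75: ✓ → 663
sample_id=76: ✓ → 581
sample_id=77: ✓ → 74
sample_id=78: ✓ → 898
sample_id=79: ✓ → 43
sample_id=80: ✓ → 817
sample_id=81: ✓ → 125
sample_id=82: ✗
sample_id=83: ✓ → 798
ph_sum = 500 + 663 + 581 + 74 + 898 + 43 + 817 + 125 + 798 = 4499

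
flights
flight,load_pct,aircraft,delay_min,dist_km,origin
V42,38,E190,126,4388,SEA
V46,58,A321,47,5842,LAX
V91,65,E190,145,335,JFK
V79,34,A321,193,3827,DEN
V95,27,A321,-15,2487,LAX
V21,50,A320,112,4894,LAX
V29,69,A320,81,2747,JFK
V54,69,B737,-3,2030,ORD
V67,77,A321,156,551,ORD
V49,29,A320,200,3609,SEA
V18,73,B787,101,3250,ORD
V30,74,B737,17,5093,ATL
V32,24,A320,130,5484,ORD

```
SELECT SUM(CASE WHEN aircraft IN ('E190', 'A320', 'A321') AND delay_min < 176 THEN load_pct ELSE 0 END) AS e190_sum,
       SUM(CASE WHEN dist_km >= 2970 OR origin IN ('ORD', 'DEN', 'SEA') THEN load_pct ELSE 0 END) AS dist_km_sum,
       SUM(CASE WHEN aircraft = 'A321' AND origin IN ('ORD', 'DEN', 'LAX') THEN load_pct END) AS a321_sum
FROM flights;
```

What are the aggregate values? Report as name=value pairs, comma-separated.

e190_sum=408, dist_km_sum=526, a321_sum=196

[e190_sum: aircraft IN ('E190', 'A320', 'A321') AND delay_min < 176]
flight=V42: ✓ → 38
flight=V46: ✓ → 58
flight=V91: ✓ → 65
flight=V79: ✗
flight=V95: ✓ → 27
flight=V21: ✓ → 50
flight=V29: ✓ → 69
flight=V54: ✗
flight=V67: ✓ → 77
flight=V49: ✗
flight=V18: ✗
flight=V30: ✗
flight=V32: ✓ → 24
e190_sum = 38 + 58 + 65 + 27 + 50 + 69 + 77 + 24 = 408
—
[dist_km_sum: dist_km >= 2970 OR origin IN ('ORD', 'DEN', 'SEA')]
flight=V42: ✓ → 38
flight=V46: ✓ → 58
flight=V91: ✗
flight=V79: ✓ → 34
flight=V95: ✗
flight=V21: ✓ → 50
flight=V29: ✗
flight=V54: ✓ → 69
flight=V67: ✓ → 77
flight=V49: ✓ → 29
flight=V18: ✓ → 73
flight=V30: ✓ → 74
flight=V32: ✓ → 24
dist_km_sum = 38 + 58 + 34 + 50 + 69 + 77 + 29 + 73 + 74 + 24 = 526
—
[a321_sum: aircraft = 'A321' AND origin IN ('ORD', 'DEN', 'LAX')]
flight=V42: ✗
flight=V46: ✓ → 58
flight=V91: ✗
flight=V79: ✓ → 34
flight=V95: ✓ → 27
flight=V21: ✗
flight=V29: ✗
flight=V54: ✗
flight=V67: ✓ → 77
flight=V49: ✗
flight=V18: ✗
flight=V30: ✗
flight=V32: ✗
a321_sum = 58 + 34 + 27 + 77 = 196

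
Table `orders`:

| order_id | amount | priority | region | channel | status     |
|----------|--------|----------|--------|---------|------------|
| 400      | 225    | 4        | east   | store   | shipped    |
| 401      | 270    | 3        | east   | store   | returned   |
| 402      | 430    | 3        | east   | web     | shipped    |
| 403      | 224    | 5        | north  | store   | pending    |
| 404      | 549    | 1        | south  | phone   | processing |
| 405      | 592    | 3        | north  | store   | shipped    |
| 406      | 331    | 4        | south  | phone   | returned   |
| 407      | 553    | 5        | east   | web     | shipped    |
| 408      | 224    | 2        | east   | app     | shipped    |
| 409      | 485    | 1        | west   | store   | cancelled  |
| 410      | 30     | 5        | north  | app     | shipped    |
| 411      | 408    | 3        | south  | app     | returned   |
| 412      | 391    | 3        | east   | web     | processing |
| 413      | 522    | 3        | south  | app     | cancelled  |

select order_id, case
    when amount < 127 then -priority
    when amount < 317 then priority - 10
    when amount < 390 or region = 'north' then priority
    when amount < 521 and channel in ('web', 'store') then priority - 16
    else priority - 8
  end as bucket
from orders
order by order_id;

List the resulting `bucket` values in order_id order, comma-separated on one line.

order_id=400: amount < 317 → -6
order_id=401: amount < 317 → -7
order_id=402: amount < 521 and channel in ('web', 'store') → -13
order_id=403: amount < 317 → -5
order_id=404: ELSE → -7
order_id=405: amount < 390 or region = 'north' → 3
order_id=406: amount < 390 or region = 'north' → 4
order_id=407: ELSE → -3
order_id=408: amount < 317 → -8
order_id=409: amount < 521 and channel in ('web', 'store') → -15
order_id=410: amount < 127 → -5
order_id=411: ELSE → -5
order_id=412: amount < 521 and channel in ('web', 'store') → -13
order_id=413: ELSE → -5

-6, -7, -13, -5, -7, 3, 4, -3, -8, -15, -5, -5, -13, -5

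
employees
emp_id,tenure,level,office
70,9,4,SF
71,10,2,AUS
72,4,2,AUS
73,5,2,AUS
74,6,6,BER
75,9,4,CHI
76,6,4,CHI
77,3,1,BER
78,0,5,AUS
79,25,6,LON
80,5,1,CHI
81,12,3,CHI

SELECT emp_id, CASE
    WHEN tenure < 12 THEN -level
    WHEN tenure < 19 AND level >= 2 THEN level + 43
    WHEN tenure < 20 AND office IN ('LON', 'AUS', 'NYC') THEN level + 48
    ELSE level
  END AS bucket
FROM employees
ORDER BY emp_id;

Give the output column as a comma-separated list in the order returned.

-4, -2, -2, -2, -6, -4, -4, -1, -5, 6, -1, 46

emp_id=70: tenure < 12 → -4
emp_id=71: tenure < 12 → -2
emp_id=72: tenure < 12 → -2
emp_id=73: tenure < 12 → -2
emp_id=74: tenure < 12 → -6
emp_id=75: tenure < 12 → -4
emp_id=76: tenure < 12 → -4
emp_id=77: tenure < 12 → -1
emp_id=78: tenure < 12 → -5
emp_id=79: ELSE → 6
emp_id=80: tenure < 12 → -1
emp_id=81: tenure < 19 AND level >= 2 → 46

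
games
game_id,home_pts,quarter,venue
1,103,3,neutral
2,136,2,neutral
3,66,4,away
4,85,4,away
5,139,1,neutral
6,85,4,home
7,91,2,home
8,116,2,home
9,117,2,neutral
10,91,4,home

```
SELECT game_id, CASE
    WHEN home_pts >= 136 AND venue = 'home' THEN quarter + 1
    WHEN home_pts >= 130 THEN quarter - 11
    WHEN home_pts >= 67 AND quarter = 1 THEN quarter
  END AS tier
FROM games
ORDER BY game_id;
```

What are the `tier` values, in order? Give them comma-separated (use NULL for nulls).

game_id=1: (no match → NULL) → NULL
game_id=2: home_pts >= 130 → -9
game_id=3: (no match → NULL) → NULL
game_id=4: (no match → NULL) → NULL
game_id=5: home_pts >= 130 → -10
game_id=6: (no match → NULL) → NULL
game_id=7: (no match → NULL) → NULL
game_id=8: (no match → NULL) → NULL
game_id=9: (no match → NULL) → NULL
game_id=10: (no match → NULL) → NULL

NULL, -9, NULL, NULL, -10, NULL, NULL, NULL, NULL, NULL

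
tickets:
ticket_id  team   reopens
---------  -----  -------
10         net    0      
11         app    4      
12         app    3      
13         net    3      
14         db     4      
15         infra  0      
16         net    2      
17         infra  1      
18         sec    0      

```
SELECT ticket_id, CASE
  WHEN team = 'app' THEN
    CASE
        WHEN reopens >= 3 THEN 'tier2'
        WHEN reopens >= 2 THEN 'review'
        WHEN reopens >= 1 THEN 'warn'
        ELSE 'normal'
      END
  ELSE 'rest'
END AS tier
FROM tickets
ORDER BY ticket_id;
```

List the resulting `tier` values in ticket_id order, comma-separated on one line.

ticket_id=10: team='net' → outer ELSE → rest
ticket_id=11: team='app' → inner[reopens >= 3] → tier2
ticket_id=12: team='app' → inner[reopens >= 3] → tier2
ticket_id=13: team='net' → outer ELSE → rest
ticket_id=14: team='db' → outer ELSE → rest
ticket_id=15: team='infra' → outer ELSE → rest
ticket_id=16: team='net' → outer ELSE → rest
ticket_id=17: team='infra' → outer ELSE → rest
ticket_id=18: team='sec' → outer ELSE → rest

rest, tier2, tier2, rest, rest, rest, rest, rest, rest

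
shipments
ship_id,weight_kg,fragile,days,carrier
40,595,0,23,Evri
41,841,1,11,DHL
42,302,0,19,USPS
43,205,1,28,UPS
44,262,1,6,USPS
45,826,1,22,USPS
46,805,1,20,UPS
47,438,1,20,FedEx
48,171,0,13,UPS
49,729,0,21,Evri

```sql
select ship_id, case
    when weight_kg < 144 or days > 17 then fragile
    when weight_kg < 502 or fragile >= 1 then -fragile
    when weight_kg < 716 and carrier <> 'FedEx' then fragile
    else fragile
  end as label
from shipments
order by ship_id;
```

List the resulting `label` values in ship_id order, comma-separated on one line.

ship_id=40: weight_kg < 144 or days > 17 → 0
ship_id=41: weight_kg < 502 or fragile >= 1 → -1
ship_id=42: weight_kg < 144 or days > 17 → 0
ship_id=43: weight_kg < 144 or days > 17 → 1
ship_id=44: weight_kg < 502 or fragile >= 1 → -1
ship_id=45: weight_kg < 144 or days > 17 → 1
ship_id=46: weight_kg < 144 or days > 17 → 1
ship_id=47: weight_kg < 144 or days > 17 → 1
ship_id=48: weight_kg < 502 or fragile >= 1 → 0
ship_id=49: weight_kg < 144 or days > 17 → 0

0, -1, 0, 1, -1, 1, 1, 1, 0, 0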